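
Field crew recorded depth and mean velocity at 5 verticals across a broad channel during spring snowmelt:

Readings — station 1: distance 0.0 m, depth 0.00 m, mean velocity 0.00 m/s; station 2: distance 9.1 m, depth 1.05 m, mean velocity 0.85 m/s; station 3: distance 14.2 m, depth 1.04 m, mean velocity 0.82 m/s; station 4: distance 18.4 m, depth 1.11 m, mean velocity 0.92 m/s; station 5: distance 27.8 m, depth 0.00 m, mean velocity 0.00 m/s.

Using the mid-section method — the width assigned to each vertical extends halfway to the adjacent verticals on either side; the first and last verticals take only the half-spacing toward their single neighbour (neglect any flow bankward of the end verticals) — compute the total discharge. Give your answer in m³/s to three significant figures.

w_2 = (14.2 − 0.0)/2 = 7.1 m; q_2 = 0.85 × 1.05 × 7.1 = 6.337 m³/s
w_3 = (18.4 − 9.1)/2 = 4.65 m; q_3 = 0.82 × 1.04 × 4.65 = 3.966 m³/s
w_4 = (27.8 − 14.2)/2 = 6.8 m; q_4 = 0.92 × 1.11 × 6.8 = 6.944 m³/s
Stations 1, 5 contribute zero (depth or velocity is 0).
Q = Σ qᵢ = 17.25 m³/s

17.2 m³/s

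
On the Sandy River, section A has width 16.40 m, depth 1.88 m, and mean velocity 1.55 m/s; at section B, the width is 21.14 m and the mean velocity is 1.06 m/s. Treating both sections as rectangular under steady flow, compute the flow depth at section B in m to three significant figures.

2.13 m

Q = A₁V₁ = (16.40×1.88) × 1.55 = 47.79 m³/s
d₂ = Q/(b₂ V₂) = 47.79/(21.14×1.06) = 2.133 m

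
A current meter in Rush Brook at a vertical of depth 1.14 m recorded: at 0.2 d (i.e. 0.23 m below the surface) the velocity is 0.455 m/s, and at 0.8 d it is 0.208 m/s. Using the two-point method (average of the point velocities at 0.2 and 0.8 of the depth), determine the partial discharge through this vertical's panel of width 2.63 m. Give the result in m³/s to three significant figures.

v̄ = (0.455 + 0.208) / 2 = 0.3315 m/s
q = v̄ × d × w = 0.3315 × 1.14 × 2.63 = 0.9939 m³/s

0.994 m³/s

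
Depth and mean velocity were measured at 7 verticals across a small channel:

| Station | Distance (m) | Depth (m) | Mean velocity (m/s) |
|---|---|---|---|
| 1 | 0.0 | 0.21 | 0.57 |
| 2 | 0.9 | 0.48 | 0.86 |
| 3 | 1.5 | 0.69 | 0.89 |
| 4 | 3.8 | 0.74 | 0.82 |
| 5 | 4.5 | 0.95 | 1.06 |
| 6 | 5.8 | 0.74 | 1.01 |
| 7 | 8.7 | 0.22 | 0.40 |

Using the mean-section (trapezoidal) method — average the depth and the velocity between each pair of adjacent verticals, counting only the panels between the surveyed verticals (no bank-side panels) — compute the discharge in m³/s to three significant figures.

Panel 1-2: Δb = 0.9 m, d̄ = (0.21+0.48)/2 = 0.345, v̄ = (0.57+0.86)/2 = 0.715 → q = 0.9×0.345×0.715 = 0.2220 m³/s
Panel 2-3: Δb = 0.6 m, d̄ = (0.48+0.69)/2 = 0.585, v̄ = (0.86+0.89)/2 = 0.875 → q = 0.6×0.585×0.875 = 0.3071 m³/s
Panel 3-4: Δb = 2.3 m, d̄ = (0.69+0.74)/2 = 0.715, v̄ = (0.89+0.82)/2 = 0.855 → q = 2.3×0.715×0.855 = 1.406 m³/s
Panel 4-5: Δb = 0.7 m, d̄ = (0.74+0.95)/2 = 0.845, v̄ = (0.82+1.06)/2 = 0.94 → q = 0.7×0.845×0.94 = 0.5560 m³/s
Panel 5-6: Δb = 1.3 m, d̄ = (0.95+0.74)/2 = 0.845, v̄ = (1.06+1.01)/2 = 1.035 → q = 1.3×0.845×1.035 = 1.137 m³/s
Panel 6-7: Δb = 2.9 m, d̄ = (0.74+0.22)/2 = 0.48, v̄ = (1.01+0.40)/2 = 0.705 → q = 2.9×0.48×0.705 = 0.9814 m³/s
Q = Σ q = 4.609 m³/s

4.61 m³/s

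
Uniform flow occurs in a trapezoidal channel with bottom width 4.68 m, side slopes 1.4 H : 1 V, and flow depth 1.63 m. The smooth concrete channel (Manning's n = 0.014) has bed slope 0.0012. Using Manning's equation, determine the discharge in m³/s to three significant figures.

30.0 m³/s

A = (b + z·y)·y = (4.68 + 1.4×1.63)×1.63 = 11.35 m²
P = b + 2y√(1+z²) = 4.68 + 2×1.63×√(1+1.4²) = 10.29 m
R = A/P = 11.35/10.29 = 1.103 m
Q = (1/n)·A·R^(2/3)·S^(1/2) = (1/0.014) × 11.35 × 1.103^(2/3) × 0.0012^(1/2) = 29.97 m³/s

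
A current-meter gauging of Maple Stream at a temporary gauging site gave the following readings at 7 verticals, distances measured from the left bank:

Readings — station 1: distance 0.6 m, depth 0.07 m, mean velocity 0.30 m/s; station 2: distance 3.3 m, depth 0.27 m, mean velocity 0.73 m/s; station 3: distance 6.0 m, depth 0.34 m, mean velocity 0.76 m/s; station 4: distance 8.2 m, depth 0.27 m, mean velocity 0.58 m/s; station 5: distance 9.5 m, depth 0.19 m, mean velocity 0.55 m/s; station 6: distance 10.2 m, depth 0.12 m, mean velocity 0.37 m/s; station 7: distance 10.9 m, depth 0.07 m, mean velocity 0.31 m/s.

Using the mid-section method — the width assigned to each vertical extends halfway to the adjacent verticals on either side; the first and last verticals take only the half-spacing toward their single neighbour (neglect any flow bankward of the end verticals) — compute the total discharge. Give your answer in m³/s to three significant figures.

1.61 m³/s

w_1 = (3.3 − 0.6)/2 = 1.35 m; q_1 = 0.30 × 0.07 × 1.35 = 0.02835 m³/s
w_2 = (6.0 − 0.6)/2 = 2.7 m; q_2 = 0.73 × 0.27 × 2.7 = 0.5322 m³/s
w_3 = (8.2 − 3.3)/2 = 2.45 m; q_3 = 0.76 × 0.34 × 2.45 = 0.6331 m³/s
w_4 = (9.5 − 6.0)/2 = 1.75 m; q_4 = 0.58 × 0.27 × 1.75 = 0.2741 m³/s
w_5 = (10.2 − 8.2)/2 = 1 m; q_5 = 0.55 × 0.19 × 1 = 0.1045 m³/s
w_6 = (10.9 − 9.5)/2 = 0.7 m; q_6 = 0.37 × 0.12 × 0.7 = 0.03108 m³/s
w_7 = (10.9 − 10.2)/2 = 0.35 m; q_7 = 0.31 × 0.07 × 0.35 = 0.007595 m³/s
Q = Σ qᵢ = 1.611 m³/s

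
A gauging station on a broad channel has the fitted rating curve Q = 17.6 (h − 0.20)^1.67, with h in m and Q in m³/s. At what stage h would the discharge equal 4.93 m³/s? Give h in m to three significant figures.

0.667 m

h − h₀ = (Q/C)^(1/b) = (4.93/17.6)^(1/1.67) = 0.4667 m
h = 0.20 + 0.4667 = 0.6667 m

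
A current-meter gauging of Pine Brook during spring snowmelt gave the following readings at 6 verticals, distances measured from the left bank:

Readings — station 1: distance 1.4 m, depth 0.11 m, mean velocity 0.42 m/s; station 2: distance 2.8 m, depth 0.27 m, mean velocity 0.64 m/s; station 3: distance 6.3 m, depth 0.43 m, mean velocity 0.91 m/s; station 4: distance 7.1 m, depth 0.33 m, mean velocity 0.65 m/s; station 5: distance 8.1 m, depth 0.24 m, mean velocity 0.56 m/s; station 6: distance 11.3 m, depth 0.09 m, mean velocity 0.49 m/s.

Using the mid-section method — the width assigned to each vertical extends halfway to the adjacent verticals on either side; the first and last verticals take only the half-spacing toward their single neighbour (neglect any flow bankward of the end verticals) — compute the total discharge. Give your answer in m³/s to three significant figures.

1.84 m³/s

w_1 = (2.8 − 1.4)/2 = 0.7 m; q_1 = 0.42 × 0.11 × 0.7 = 0.03234 m³/s
w_2 = (6.3 − 1.4)/2 = 2.45 m; q_2 = 0.64 × 0.27 × 2.45 = 0.4234 m³/s
w_3 = (7.1 − 2.8)/2 = 2.15 m; q_3 = 0.91 × 0.43 × 2.15 = 0.8413 m³/s
w_4 = (8.1 − 6.3)/2 = 0.9 m; q_4 = 0.65 × 0.33 × 0.9 = 0.1931 m³/s
w_5 = (11.3 − 7.1)/2 = 2.1 m; q_5 = 0.56 × 0.24 × 2.1 = 0.2822 m³/s
w_6 = (11.3 − 8.1)/2 = 1.6 m; q_6 = 0.49 × 0.09 × 1.6 = 0.07056 m³/s
Q = Σ qᵢ = 1.843 m³/s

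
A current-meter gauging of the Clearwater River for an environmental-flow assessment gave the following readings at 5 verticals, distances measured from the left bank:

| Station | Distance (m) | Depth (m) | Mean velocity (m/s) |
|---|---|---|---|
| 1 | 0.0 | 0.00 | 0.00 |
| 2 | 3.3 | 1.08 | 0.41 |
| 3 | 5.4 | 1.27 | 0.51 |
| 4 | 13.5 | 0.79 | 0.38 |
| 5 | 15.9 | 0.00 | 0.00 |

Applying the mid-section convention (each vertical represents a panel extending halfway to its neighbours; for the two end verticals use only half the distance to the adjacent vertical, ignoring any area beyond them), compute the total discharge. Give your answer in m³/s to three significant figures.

w_2 = (5.4 − 0.0)/2 = 2.7 m; q_2 = 0.41 × 1.08 × 2.7 = 1.196 m³/s
w_3 = (13.5 − 3.3)/2 = 5.1 m; q_3 = 0.51 × 1.27 × 5.1 = 3.303 m³/s
w_4 = (15.9 − 5.4)/2 = 5.25 m; q_4 = 0.38 × 0.79 × 5.25 = 1.576 m³/s
Stations 1, 5 contribute zero (depth or velocity is 0).
Q = Σ qᵢ = 6.075 m³/s

6.07 m³/s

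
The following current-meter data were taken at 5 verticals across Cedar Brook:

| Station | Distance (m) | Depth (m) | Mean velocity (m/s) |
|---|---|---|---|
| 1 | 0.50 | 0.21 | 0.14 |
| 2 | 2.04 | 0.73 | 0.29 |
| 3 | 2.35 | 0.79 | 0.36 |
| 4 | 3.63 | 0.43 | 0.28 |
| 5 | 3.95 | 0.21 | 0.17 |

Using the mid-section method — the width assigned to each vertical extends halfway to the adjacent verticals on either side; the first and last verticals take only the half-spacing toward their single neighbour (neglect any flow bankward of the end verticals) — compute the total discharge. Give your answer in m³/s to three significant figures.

w_1 = (2.04 − 0.50)/2 = 0.77 m; q_1 = 0.14 × 0.21 × 0.77 = 0.02264 m³/s
w_2 = (2.35 − 0.50)/2 = 0.925 m; q_2 = 0.29 × 0.73 × 0.925 = 0.1958 m³/s
w_3 = (3.63 − 2.04)/2 = 0.795 m; q_3 = 0.36 × 0.79 × 0.795 = 0.2261 m³/s
w_4 = (3.95 − 2.35)/2 = 0.8 m; q_4 = 0.28 × 0.43 × 0.8 = 0.09632 m³/s
w_5 = (3.95 − 3.63)/2 = 0.16 m; q_5 = 0.17 × 0.21 × 0.16 = 0.005712 m³/s
Q = Σ qᵢ = 0.5466 m³/s

0.547 m³/s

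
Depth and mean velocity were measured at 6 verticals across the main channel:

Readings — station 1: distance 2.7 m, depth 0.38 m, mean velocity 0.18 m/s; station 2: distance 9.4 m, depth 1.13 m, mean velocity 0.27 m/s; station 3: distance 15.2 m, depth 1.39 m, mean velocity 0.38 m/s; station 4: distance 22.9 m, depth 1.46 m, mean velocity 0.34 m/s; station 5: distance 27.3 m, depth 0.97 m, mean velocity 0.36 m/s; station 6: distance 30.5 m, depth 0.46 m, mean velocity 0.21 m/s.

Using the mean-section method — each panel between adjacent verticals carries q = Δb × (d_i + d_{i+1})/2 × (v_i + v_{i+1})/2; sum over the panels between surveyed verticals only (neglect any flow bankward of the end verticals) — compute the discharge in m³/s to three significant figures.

9.99 m³/s

Panel 1-2: Δb = 6.7 m, d̄ = (0.38+1.13)/2 = 0.755, v̄ = (0.18+0.27)/2 = 0.225 → q = 6.7×0.755×0.225 = 1.138 m³/s
Panel 2-3: Δb = 5.8 m, d̄ = (1.13+1.39)/2 = 1.26, v̄ = (0.27+0.38)/2 = 0.325 → q = 5.8×1.26×0.325 = 2.375 m³/s
Panel 3-4: Δb = 7.7 m, d̄ = (1.39+1.46)/2 = 1.425, v̄ = (0.38+0.34)/2 = 0.36 → q = 7.7×1.425×0.36 = 3.950 m³/s
Panel 4-5: Δb = 4.4 m, d̄ = (1.46+0.97)/2 = 1.215, v̄ = (0.34+0.36)/2 = 0.35 → q = 4.4×1.215×0.35 = 1.871 m³/s
Panel 5-6: Δb = 3.2 m, d̄ = (0.97+0.46)/2 = 0.715, v̄ = (0.36+0.21)/2 = 0.285 → q = 3.2×0.715×0.285 = 0.6521 m³/s
Q = Σ q = 9.987 m³/s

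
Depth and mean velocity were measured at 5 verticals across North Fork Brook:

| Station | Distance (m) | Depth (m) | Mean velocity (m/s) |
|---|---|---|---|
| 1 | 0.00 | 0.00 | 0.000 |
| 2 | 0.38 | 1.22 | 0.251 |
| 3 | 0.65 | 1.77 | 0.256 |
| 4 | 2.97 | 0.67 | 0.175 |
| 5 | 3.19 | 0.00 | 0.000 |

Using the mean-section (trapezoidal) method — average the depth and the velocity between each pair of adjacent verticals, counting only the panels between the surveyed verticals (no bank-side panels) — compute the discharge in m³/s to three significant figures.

0.748 m³/s

Panel 1-2: Δb = 0.38 m, d̄ = (0.00+1.22)/2 = 0.61, v̄ = (0.000+0.251)/2 = 0.1255 → q = 0.38×0.61×0.1255 = 0.02909 m³/s
Panel 2-3: Δb = 0.27 m, d̄ = (1.22+1.77)/2 = 1.495, v̄ = (0.251+0.256)/2 = 0.2535 → q = 0.27×1.495×0.2535 = 0.1023 m³/s
Panel 3-4: Δb = 2.32 m, d̄ = (1.77+0.67)/2 = 1.22, v̄ = (0.256+0.175)/2 = 0.2155 → q = 2.32×1.22×0.2155 = 0.6100 m³/s
Panel 4-5: Δb = 0.22 m, d̄ = (0.67+0.00)/2 = 0.335, v̄ = (0.175+0.000)/2 = 0.0875 → q = 0.22×0.335×0.0875 = 0.006449 m³/s
Q = Σ q = 0.7478 m³/s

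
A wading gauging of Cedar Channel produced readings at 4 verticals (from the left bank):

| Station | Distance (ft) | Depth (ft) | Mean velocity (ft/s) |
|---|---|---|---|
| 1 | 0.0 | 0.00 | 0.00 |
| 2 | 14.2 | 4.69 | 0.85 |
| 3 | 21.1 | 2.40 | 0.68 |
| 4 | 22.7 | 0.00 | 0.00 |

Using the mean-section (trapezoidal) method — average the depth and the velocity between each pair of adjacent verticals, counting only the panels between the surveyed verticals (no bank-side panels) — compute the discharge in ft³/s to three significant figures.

33.5 ft³/s

Panel 1-2: Δb = 14.2 ft, d̄ = (0.00+4.69)/2 = 2.345, v̄ = (0.00+0.85)/2 = 0.425 → q = 14.2×2.345×0.425 = 14.15 ft³/s
Panel 2-3: Δb = 6.9 ft, d̄ = (4.69+2.40)/2 = 3.545, v̄ = (0.85+0.68)/2 = 0.765 → q = 6.9×3.545×0.765 = 18.71 ft³/s
Panel 3-4: Δb = 1.6 ft, d̄ = (2.40+0.00)/2 = 1.2, v̄ = (0.68+0.00)/2 = 0.34 → q = 1.6×1.2×0.34 = 0.6528 ft³/s
Q = Σ q = 33.52 ft³/s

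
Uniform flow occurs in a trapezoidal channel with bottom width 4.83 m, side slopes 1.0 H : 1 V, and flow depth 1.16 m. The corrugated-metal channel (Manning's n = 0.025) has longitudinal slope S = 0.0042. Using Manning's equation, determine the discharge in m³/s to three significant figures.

16.2 m³/s

A = (b + z·y)·y = (4.83 + 1.0×1.16)×1.16 = 6.948 m²
P = b + 2y√(1+z²) = 4.83 + 2×1.16×√(1+1.0²) = 8.111 m
R = A/P = 6.948/8.111 = 0.8567 m
Q = (1/n)·A·R^(2/3)·S^(1/2) = (1/0.025) × 6.948 × 0.8567^(2/3) × 0.0042^(1/2) = 16.25 m³/s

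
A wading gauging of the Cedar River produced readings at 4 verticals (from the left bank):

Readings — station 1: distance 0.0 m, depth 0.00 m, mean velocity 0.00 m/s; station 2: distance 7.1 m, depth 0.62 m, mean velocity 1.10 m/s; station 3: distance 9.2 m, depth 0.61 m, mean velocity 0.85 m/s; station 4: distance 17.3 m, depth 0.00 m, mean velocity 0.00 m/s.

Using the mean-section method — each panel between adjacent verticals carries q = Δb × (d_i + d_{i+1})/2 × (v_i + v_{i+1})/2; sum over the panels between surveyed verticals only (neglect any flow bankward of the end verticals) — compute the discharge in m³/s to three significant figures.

3.52 m³/s

Panel 1-2: Δb = 7.1 m, d̄ = (0.00+0.62)/2 = 0.31, v̄ = (0.00+1.10)/2 = 0.55 → q = 7.1×0.31×0.55 = 1.211 m³/s
Panel 2-3: Δb = 2.1 m, d̄ = (0.62+0.61)/2 = 0.615, v̄ = (1.10+0.85)/2 = 0.975 → q = 2.1×0.615×0.975 = 1.259 m³/s
Panel 3-4: Δb = 8.1 m, d̄ = (0.61+0.00)/2 = 0.305, v̄ = (0.85+0.00)/2 = 0.425 → q = 8.1×0.305×0.425 = 1.050 m³/s
Q = Σ q = 3.520 m³/s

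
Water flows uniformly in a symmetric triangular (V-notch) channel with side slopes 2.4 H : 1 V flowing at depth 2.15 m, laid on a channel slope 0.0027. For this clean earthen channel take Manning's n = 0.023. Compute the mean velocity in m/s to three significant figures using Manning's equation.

2.25 m/s

A = z·y² = 2.4×2.15² = 11.09 m²
P = 2y√(1+z²) = 2×2.15×√(1+2.4²) = 11.18 m
R = A/P = 11.09/11.18 = 0.9923 m
Q = (1/n)·A·R^(2/3)·S^(1/2) = (1/0.023) × 11.09 × 0.9923^(2/3) × 0.0027^(1/2) = 24.93 m³/s
V = Q/A = 24.93/11.09 = 2.248 m/s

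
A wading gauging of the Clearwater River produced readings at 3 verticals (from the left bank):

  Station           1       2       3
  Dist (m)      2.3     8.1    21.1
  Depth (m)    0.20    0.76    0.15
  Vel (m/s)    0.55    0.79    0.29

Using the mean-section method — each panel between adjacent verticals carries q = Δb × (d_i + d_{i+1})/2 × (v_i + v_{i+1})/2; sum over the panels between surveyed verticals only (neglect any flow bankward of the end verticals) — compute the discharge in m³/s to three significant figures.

5.06 m³/s

Panel 1-2: Δb = 5.8 m, d̄ = (0.20+0.76)/2 = 0.48, v̄ = (0.55+0.79)/2 = 0.67 → q = 5.8×0.48×0.67 = 1.865 m³/s
Panel 2-3: Δb = 13 m, d̄ = (0.76+0.15)/2 = 0.455, v̄ = (0.79+0.29)/2 = 0.54 → q = 13×0.455×0.54 = 3.194 m³/s
Q = Σ q = 5.059 m³/s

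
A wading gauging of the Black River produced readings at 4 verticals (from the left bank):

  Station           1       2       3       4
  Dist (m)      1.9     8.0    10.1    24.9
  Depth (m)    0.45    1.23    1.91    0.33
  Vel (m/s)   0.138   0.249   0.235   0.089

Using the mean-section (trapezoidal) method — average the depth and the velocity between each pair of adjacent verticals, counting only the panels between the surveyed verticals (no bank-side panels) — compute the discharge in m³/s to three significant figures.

Panel 1-2: Δb = 6.1 m, d̄ = (0.45+1.23)/2 = 0.84, v̄ = (0.138+0.249)/2 = 0.1935 → q = 6.1×0.84×0.1935 = 0.9915 m³/s
Panel 2-3: Δb = 2.1 m, d̄ = (1.23+1.91)/2 = 1.57, v̄ = (0.249+0.235)/2 = 0.242 → q = 2.1×1.57×0.242 = 0.7979 m³/s
Panel 3-4: Δb = 14.8 m, d̄ = (1.91+0.33)/2 = 1.12, v̄ = (0.235+0.089)/2 = 0.162 → q = 14.8×1.12×0.162 = 2.685 m³/s
Q = Σ q = 4.475 m³/s

4.47 m³/s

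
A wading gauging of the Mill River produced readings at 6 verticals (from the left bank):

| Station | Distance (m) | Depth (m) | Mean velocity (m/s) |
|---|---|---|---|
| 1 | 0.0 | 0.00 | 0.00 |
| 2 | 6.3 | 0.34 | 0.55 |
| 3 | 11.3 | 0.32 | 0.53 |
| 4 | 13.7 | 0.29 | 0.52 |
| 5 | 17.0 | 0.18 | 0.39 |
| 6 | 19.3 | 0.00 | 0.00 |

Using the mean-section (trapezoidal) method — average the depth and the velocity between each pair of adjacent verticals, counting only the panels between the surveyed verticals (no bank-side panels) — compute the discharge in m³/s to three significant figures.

Panel 1-2: Δb = 6.3 m, d̄ = (0.00+0.34)/2 = 0.17, v̄ = (0.00+0.55)/2 = 0.275 → q = 6.3×0.17×0.275 = 0.2945 m³/s
Panel 2-3: Δb = 5 m, d̄ = (0.34+0.32)/2 = 0.33, v̄ = (0.55+0.53)/2 = 0.54 → q = 5×0.33×0.54 = 0.8910 m³/s
Panel 3-4: Δb = 2.4 m, d̄ = (0.32+0.29)/2 = 0.305, v̄ = (0.53+0.52)/2 = 0.525 → q = 2.4×0.305×0.525 = 0.3843 m³/s
Panel 4-5: Δb = 3.3 m, d̄ = (0.29+0.18)/2 = 0.235, v̄ = (0.52+0.39)/2 = 0.455 → q = 3.3×0.235×0.455 = 0.3529 m³/s
Panel 5-6: Δb = 2.3 m, d̄ = (0.18+0.00)/2 = 0.09, v̄ = (0.39+0.00)/2 = 0.195 → q = 2.3×0.09×0.195 = 0.04037 m³/s
Q = Σ q = 1.963 m³/s

1.96 m³/s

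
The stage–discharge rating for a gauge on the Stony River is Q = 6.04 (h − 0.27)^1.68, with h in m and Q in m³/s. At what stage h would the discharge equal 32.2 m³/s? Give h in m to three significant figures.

h − h₀ = (Q/C)^(1/b) = (32.2/6.04)^(1/1.68) = 2.708 m
h = 0.27 + 2.708 = 2.978 m

2.98 m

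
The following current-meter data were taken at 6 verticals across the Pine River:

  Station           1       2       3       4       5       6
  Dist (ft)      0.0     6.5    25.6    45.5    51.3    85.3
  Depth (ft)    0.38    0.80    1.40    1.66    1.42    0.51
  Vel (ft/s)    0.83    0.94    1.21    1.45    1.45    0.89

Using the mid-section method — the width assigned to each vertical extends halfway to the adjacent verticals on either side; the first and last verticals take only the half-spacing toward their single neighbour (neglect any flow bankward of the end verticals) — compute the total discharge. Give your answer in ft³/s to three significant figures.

123 ft³/s

w_1 = (6.5 − 0.0)/2 = 3.25 ft; q_1 = 0.83 × 0.38 × 3.25 = 1.025 ft³/s
w_2 = (25.6 − 0.0)/2 = 12.8 ft; q_2 = 0.94 × 0.80 × 12.8 = 9.626 ft³/s
w_3 = (45.5 − 6.5)/2 = 19.5 ft; q_3 = 1.21 × 1.40 × 19.5 = 33.03 ft³/s
w_4 = (51.3 − 25.6)/2 = 12.85 ft; q_4 = 1.45 × 1.66 × 12.85 = 30.93 ft³/s
w_5 = (85.3 − 45.5)/2 = 19.9 ft; q_5 = 1.45 × 1.42 × 19.9 = 40.97 ft³/s
w_6 = (85.3 − 51.3)/2 = 17 ft; q_6 = 0.89 × 0.51 × 17 = 7.716 ft³/s
Q = Σ qᵢ = 123.3 ft³/s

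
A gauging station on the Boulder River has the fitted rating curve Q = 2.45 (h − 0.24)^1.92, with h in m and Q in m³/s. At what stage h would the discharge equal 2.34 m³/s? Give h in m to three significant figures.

1.22 m

h − h₀ = (Q/C)^(1/b) = (2.34/2.45)^(1/1.92) = 0.9764 m
h = 0.24 + 0.9764 = 1.216 m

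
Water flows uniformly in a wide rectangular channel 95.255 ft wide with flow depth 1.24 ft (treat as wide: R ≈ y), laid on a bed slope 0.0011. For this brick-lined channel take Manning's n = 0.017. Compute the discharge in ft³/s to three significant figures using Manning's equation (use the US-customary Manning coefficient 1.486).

395 ft³/s

A = b·y = 95.255 × 1.24 = 118.1 ft²
Wide channel: R ≈ y = 1.24 ft
Q = (1.486/n)·A·R^(2/3)·S^(1/2) = (1.486/0.017) × 118.1 × 1.240^(2/3) × 0.0011^(1/2) = 395.2 ft³/s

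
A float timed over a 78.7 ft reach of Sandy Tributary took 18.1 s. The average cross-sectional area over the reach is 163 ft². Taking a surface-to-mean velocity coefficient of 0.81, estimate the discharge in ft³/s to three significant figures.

v_surface = L / t̄ = 78.7 / 18.1 = 4.348 ft/s
v_mean = 0.81 × 4.348 = 3.522 ft/s
Q = A × v_mean = 163 × 3.522 = 574.1 ft³/s

574 ft³/s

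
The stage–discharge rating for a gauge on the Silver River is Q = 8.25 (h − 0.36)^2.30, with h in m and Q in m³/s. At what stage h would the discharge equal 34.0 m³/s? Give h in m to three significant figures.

2.21 m

h − h₀ = (Q/C)^(1/b) = (34.0/8.25)^(1/2.30) = 1.851 m
h = 0.36 + 1.851 = 2.211 m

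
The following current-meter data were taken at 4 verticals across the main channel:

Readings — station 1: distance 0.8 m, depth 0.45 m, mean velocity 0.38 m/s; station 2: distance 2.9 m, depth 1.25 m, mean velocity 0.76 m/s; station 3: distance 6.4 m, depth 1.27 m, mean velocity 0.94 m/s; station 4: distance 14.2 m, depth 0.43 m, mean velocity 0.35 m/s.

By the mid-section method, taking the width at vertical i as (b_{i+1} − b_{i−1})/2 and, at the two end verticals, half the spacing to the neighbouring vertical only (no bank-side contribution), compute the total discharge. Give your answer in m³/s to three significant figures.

10.2 m³/s

w_1 = (2.9 − 0.8)/2 = 1.05 m; q_1 = 0.38 × 0.45 × 1.05 = 0.1796 m³/s
w_2 = (6.4 − 0.8)/2 = 2.8 m; q_2 = 0.76 × 1.25 × 2.8 = 2.660 m³/s
w_3 = (14.2 − 2.9)/2 = 5.65 m; q_3 = 0.94 × 1.27 × 5.65 = 6.745 m³/s
w_4 = (14.2 − 6.4)/2 = 3.9 m; q_4 = 0.35 × 0.43 × 3.9 = 0.5870 m³/s
Q = Σ qᵢ = 10.17 m³/s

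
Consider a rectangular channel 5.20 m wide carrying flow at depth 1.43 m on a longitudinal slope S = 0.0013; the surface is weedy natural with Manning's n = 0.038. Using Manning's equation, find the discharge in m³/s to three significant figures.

6.69 m³/s

A = b·y = 5.20 × 1.43 = 7.436 m²
P = b + 2y = 5.20 + 2×1.43 = 8.060 m
R = A/P = 7.436/8.060 = 0.9226 m
Q = (1/n)·A·R^(2/3)·S^(1/2) = (1/0.038) × 7.436 × 0.9226^(2/3) × 0.0013^(1/2) = 6.686 m³/s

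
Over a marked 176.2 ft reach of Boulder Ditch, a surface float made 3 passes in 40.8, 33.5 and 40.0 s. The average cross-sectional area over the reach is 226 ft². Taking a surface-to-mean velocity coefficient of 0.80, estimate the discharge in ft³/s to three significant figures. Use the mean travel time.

t̄ = (40.8 + 33.5 + 40.0) / 3 = 38.1 s
v_surface = L / t̄ = 176.2 / 38.1 = 4.625 ft/s
v_mean = 0.80 × 4.625 = 3.700 ft/s
Q = A × v_mean = 226 × 3.700 = 836.1 ft³/s

836 ft³/s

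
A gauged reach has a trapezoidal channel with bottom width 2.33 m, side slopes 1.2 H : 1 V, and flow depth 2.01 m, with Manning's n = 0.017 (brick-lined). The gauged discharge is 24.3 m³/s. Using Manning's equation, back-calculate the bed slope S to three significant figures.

A = (b + z·y)·y = (2.33 + 1.2×2.01)×2.01 = 9.531 m²
P = b + 2y√(1+z²) = 2.33 + 2×2.01×√(1+1.2²) = 8.609 m
R = A/P = 9.531/8.609 = 1.107 m
S = (Q·n / (1·A·R^(2/3)))² = (24.3×0.017 / (1×9.531×1.070))² = 0.001640

0.00164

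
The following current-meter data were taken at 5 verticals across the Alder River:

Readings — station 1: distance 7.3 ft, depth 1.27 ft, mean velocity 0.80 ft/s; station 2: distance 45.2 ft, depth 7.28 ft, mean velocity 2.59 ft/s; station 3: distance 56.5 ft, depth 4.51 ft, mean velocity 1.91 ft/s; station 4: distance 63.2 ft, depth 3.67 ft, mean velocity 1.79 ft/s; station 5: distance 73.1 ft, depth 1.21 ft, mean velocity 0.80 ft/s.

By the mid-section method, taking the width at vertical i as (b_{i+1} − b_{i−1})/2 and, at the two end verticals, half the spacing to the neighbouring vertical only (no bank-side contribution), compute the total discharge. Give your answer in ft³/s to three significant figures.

w_1 = (45.2 − 7.3)/2 = 18.95 ft; q_1 = 0.80 × 1.27 × 18.95 = 19.25 ft³/s
w_2 = (56.5 − 7.3)/2 = 24.6 ft; q_2 = 2.59 × 7.28 × 24.6 = 463.8 ft³/s
w_3 = (63.2 − 45.2)/2 = 9 ft; q_3 = 1.91 × 4.51 × 9 = 77.53 ft³/s
w_4 = (73.1 − 56.5)/2 = 8.3 ft; q_4 = 1.79 × 3.67 × 8.3 = 54.53 ft³/s
w_5 = (73.1 − 63.2)/2 = 4.95 ft; q_5 = 0.80 × 1.21 × 4.95 = 4.792 ft³/s
Q = Σ qᵢ = 619.9 ft³/s

620 ft³/s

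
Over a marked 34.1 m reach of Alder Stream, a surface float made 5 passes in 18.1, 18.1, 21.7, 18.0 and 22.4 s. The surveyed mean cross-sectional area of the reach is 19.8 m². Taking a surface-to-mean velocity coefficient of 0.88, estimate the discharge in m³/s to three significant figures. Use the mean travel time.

t̄ = (18.1 + 18.1 + 21.7 + 18.0 + 22.4) / 5 = 19.66 s
v_surface = L / t̄ = 34.1 / 19.66 = 1.734 m/s
v_mean = 0.88 × 1.734 = 1.526 m/s
Q = A × v_mean = 19.8 × 1.526 = 30.22 m³/s

30.2 m³/s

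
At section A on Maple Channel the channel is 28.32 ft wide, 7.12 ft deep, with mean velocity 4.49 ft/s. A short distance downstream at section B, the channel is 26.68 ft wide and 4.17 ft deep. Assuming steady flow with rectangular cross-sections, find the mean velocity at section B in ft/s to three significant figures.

8.14 ft/s

Q = A₁V₁ = (28.32×7.12) × 4.49 = 905.4 ft³/s
A₂ = 26.68 × 4.17 = 111.3 ft²
V₂ = Q/A₂ = 905.4/111.3 = 8.138 ft/s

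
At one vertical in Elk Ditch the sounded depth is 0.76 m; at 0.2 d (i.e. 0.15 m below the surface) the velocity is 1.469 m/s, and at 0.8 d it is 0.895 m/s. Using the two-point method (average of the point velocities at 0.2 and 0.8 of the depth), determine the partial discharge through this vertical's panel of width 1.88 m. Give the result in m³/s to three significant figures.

1.69 m³/s

v̄ = (1.469 + 0.895) / 2 = 1.182 m/s
q = v̄ × d × w = 1.182 × 0.76 × 1.88 = 1.689 m³/s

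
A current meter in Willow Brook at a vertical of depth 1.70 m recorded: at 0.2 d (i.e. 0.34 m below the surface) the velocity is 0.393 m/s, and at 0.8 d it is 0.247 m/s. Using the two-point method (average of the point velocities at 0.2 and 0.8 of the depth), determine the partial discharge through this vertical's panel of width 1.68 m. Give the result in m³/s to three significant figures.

v̄ = (0.393 + 0.247) / 2 = 0.3200 m/s
q = v̄ × d × w = 0.3200 × 1.70 × 1.68 = 0.9139 m³/s

0.914 m³/s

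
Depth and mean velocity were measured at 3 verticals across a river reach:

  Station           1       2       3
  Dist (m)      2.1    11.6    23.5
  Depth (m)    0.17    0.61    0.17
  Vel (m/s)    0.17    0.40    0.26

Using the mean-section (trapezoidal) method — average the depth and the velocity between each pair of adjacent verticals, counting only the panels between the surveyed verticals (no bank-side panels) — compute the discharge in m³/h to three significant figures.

Panel 1-2: Δb = 9.5 m, d̄ = (0.17+0.61)/2 = 0.39, v̄ = (0.17+0.40)/2 = 0.285 → q = 9.5×0.39×0.285 = 1.056 m³/s
Panel 2-3: Δb = 11.9 m, d̄ = (0.61+0.17)/2 = 0.39, v̄ = (0.40+0.26)/2 = 0.33 → q = 11.9×0.39×0.33 = 1.532 m³/s
Q = Σ q = 2.587 m³/s
= 2.587 × 3600 = 9315 m³/h

9310 m³/h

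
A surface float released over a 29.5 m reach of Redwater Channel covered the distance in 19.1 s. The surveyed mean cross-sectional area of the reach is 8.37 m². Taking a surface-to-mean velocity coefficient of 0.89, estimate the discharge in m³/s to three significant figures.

11.5 m³/s

v_surface = L / t̄ = 29.5 / 19.1 = 1.545 m/s
v_mean = 0.89 × 1.545 = 1.375 m/s
Q = A × v_mean = 8.37 × 1.375 = 11.51 m³/s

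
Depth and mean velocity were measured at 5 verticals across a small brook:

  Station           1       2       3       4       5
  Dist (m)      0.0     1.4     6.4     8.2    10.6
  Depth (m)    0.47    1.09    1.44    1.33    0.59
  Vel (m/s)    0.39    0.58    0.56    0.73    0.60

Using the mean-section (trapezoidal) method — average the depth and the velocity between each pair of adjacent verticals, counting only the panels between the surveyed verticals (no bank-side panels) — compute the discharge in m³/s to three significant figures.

Panel 1-2: Δb = 1.4 m, d̄ = (0.47+1.09)/2 = 0.78, v̄ = (0.39+0.58)/2 = 0.485 → q = 1.4×0.78×0.485 = 0.5296 m³/s
Panel 2-3: Δb = 5 m, d̄ = (1.09+1.44)/2 = 1.265, v̄ = (0.58+0.56)/2 = 0.57 → q = 5×1.265×0.57 = 3.605 m³/s
Panel 3-4: Δb = 1.8 m, d̄ = (1.44+1.33)/2 = 1.385, v̄ = (0.56+0.73)/2 = 0.645 → q = 1.8×1.385×0.645 = 1.608 m³/s
Panel 4-5: Δb = 2.4 m, d̄ = (1.33+0.59)/2 = 0.96, v̄ = (0.73+0.60)/2 = 0.665 → q = 2.4×0.96×0.665 = 1.532 m³/s
Q = Σ q = 7.275 m³/s

7.28 m³/s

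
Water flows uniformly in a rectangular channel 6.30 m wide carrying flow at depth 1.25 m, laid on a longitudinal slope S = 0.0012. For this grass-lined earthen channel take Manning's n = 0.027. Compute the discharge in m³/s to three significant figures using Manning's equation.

9.38 m³/s

A = b·y = 6.30 × 1.25 = 7.875 m²
P = b + 2y = 6.30 + 2×1.25 = 8.800 m
R = A/P = 7.875/8.800 = 0.8949 m
Q = (1/n)·A·R^(2/3)·S^(1/2) = (1/0.027) × 7.875 × 0.8949^(2/3) × 0.0012^(1/2) = 9.383 m³/s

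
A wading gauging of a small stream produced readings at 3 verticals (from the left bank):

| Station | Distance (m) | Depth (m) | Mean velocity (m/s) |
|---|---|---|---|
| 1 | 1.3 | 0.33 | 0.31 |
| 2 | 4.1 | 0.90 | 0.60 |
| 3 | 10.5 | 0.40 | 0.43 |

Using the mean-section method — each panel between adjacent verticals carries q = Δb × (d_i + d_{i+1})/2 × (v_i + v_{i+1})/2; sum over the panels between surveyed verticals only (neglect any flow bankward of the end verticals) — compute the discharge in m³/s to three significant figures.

Panel 1-2: Δb = 2.8 m, d̄ = (0.33+0.90)/2 = 0.615, v̄ = (0.31+0.60)/2 = 0.455 → q = 2.8×0.615×0.455 = 0.7835 m³/s
Panel 2-3: Δb = 6.4 m, d̄ = (0.90+0.40)/2 = 0.65, v̄ = (0.60+0.43)/2 = 0.515 → q = 6.4×0.65×0.515 = 2.142 m³/s
Q = Σ q = 2.926 m³/s

2.93 m³/s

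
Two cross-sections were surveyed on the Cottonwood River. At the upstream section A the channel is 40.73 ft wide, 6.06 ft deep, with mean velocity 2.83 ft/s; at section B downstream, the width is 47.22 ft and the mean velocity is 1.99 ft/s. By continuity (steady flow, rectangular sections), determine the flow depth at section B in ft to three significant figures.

7.43 ft

Q = A₁V₁ = (40.73×6.06) × 2.83 = 698.5 ft³/s
d₂ = Q/(b₂ V₂) = 698.5/(47.22×1.99) = 7.434 ft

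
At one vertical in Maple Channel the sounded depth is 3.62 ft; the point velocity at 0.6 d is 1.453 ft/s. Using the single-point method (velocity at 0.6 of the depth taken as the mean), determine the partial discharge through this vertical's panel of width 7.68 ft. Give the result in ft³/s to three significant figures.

v̄ = v₀.₆ = 1.453 ft/s
q = v̄ × d × w = 1.453 × 3.62 × 7.68 = 40.40 ft³/s

40.4 ft³/s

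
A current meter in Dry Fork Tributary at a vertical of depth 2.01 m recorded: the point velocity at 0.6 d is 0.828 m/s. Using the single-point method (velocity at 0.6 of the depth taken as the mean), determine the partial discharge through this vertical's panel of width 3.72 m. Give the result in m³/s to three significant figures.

6.19 m³/s

v̄ = v₀.₆ = 0.828 m/s
q = v̄ × d × w = 0.8280 × 2.01 × 3.72 = 6.191 m³/s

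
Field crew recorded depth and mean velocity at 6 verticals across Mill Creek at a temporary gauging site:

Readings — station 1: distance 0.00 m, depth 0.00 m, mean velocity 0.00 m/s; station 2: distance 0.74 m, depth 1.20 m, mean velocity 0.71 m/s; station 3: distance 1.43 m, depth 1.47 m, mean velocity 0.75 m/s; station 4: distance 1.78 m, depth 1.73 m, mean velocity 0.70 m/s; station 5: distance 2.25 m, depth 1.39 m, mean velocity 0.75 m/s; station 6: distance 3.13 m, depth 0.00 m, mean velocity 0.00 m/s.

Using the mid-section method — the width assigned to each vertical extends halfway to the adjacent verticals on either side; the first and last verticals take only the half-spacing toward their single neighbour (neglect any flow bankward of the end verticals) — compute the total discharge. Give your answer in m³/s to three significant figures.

2.38 m³/s

w_2 = (1.43 − 0.00)/2 = 0.715 m; q_2 = 0.71 × 1.20 × 0.715 = 0.6092 m³/s
w_3 = (1.78 − 0.74)/2 = 0.52 m; q_3 = 0.75 × 1.47 × 0.52 = 0.5733 m³/s
w_4 = (2.25 − 1.43)/2 = 0.41 m; q_4 = 0.70 × 1.73 × 0.41 = 0.4965 m³/s
w_5 = (3.13 − 1.78)/2 = 0.675 m; q_5 = 0.75 × 1.39 × 0.675 = 0.7037 m³/s
Stations 1, 6 contribute zero (depth or velocity is 0).
Q = Σ qᵢ = 2.383 m³/s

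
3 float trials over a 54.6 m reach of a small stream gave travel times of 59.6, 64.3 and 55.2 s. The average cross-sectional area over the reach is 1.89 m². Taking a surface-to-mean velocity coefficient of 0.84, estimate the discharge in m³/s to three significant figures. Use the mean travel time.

t̄ = (59.6 + 64.3 + 55.2) / 3 = 59.7 s
v_surface = L / t̄ = 54.6 / 59.7 = 0.9146 m/s
v_mean = 0.84 × 0.9146 = 0.7682 m/s
Q = A × v_mean = 1.89 × 0.7682 = 1.452 m³/s

1.45 m³/s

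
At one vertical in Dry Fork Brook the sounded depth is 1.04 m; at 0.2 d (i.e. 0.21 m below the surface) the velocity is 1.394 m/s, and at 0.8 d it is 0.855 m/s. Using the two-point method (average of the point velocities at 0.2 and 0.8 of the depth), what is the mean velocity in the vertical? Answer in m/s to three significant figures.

v̄ = (1.394 + 0.855) / 2 = 1.125 m/s

1.12 m/s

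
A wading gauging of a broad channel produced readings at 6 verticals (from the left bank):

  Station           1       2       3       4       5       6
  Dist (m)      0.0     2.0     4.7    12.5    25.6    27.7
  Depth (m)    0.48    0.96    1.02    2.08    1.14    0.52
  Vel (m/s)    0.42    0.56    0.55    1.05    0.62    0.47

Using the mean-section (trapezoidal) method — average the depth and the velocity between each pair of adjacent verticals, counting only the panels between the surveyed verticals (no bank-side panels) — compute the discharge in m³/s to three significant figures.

Panel 1-2: Δb = 2 m, d̄ = (0.48+0.96)/2 = 0.72, v̄ = (0.42+0.56)/2 = 0.49 → q = 2×0.72×0.49 = 0.7056 m³/s
Panel 2-3: Δb = 2.7 m, d̄ = (0.96+1.02)/2 = 0.99, v̄ = (0.56+0.55)/2 = 0.555 → q = 2.7×0.99×0.555 = 1.484 m³/s
Panel 3-4: Δb = 7.8 m, d̄ = (1.02+2.08)/2 = 1.55, v̄ = (0.55+1.05)/2 = 0.8 → q = 7.8×1.55×0.8 = 9.672 m³/s
Panel 4-5: Δb = 13.1 m, d̄ = (2.08+1.14)/2 = 1.61, v̄ = (1.05+0.62)/2 = 0.835 → q = 13.1×1.61×0.835 = 17.61 m³/s
Panel 5-6: Δb = 2.1 m, d̄ = (1.14+0.52)/2 = 0.83, v̄ = (0.62+0.47)/2 = 0.545 → q = 2.1×0.83×0.545 = 0.9499 m³/s
Q = Σ q = 30.42 m³/s

30.4 m³/s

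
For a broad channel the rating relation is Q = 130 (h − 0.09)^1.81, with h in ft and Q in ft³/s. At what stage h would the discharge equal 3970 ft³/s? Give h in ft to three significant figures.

h − h₀ = (Q/C)^(1/b) = (3970/130)^(1/1.81) = 6.612 ft
h = 0.09 + 6.612 = 6.702 ft

6.70 ft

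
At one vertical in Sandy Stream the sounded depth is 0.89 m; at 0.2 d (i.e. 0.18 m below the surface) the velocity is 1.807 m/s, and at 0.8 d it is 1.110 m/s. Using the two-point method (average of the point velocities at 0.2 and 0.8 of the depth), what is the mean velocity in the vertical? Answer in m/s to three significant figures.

v̄ = (1.807 + 1.110) / 2 = 1.459 m/s

1.46 m/s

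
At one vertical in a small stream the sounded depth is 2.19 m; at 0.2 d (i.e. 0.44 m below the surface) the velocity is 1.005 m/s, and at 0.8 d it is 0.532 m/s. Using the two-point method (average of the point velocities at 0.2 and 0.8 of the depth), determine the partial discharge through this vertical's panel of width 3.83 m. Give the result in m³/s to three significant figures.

6.45 m³/s

v̄ = (1.005 + 0.532) / 2 = 0.7685 m/s
q = v̄ × d × w = 0.7685 × 2.19 × 3.83 = 6.446 m³/s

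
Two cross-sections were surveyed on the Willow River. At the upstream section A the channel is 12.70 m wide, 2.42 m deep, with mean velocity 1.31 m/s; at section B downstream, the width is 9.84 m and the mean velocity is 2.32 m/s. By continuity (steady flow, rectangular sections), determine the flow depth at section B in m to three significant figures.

1.76 m

Q = A₁V₁ = (12.70×2.42) × 1.31 = 40.26 m³/s
d₂ = Q/(b₂ V₂) = 40.26/(9.84×2.32) = 1.764 m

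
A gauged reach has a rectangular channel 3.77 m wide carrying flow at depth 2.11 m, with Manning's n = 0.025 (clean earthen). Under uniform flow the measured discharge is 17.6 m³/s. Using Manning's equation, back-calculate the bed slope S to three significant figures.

0.00308

A = b·y = 3.77 × 2.11 = 7.955 m²
P = b + 2y = 3.77 + 2×2.11 = 7.990 m
R = A/P = 7.955/7.990 = 0.9956 m
S = (Q·n / (1·A·R^(2/3)))² = (17.6×0.025 / (1×7.955×0.9971))² = 0.003078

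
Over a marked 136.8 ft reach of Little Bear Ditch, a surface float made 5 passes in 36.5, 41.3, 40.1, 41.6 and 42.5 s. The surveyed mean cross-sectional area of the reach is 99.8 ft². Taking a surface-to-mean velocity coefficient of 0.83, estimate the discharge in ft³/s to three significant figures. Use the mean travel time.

t̄ = (36.5 + 41.3 + 40.1 + 41.6 + 42.5) / 5 = 40.4 s
v_surface = L / t̄ = 136.8 / 40.4 = 3.386 ft/s
v_mean = 0.83 × 3.386 = 2.810 ft/s
Q = A × v_mean = 99.8 × 2.810 = 280.5 ft³/s

280 ft³/s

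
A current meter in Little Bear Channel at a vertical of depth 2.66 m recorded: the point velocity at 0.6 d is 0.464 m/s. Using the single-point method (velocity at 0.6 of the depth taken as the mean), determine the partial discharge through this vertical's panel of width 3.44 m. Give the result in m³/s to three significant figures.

v̄ = v₀.₆ = 0.464 m/s
q = v̄ × d × w = 0.4640 × 2.66 × 3.44 = 4.246 m³/s

4.25 m³/s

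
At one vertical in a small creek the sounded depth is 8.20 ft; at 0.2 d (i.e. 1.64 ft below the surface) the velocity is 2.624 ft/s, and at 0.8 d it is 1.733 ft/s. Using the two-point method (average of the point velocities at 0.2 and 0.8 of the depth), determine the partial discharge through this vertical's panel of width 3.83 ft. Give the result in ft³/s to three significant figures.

v̄ = (2.624 + 1.733) / 2 = 2.179 ft/s
q = v̄ × d × w = 2.179 × 8.20 × 3.83 = 68.42 ft³/s

68.4 ft³/s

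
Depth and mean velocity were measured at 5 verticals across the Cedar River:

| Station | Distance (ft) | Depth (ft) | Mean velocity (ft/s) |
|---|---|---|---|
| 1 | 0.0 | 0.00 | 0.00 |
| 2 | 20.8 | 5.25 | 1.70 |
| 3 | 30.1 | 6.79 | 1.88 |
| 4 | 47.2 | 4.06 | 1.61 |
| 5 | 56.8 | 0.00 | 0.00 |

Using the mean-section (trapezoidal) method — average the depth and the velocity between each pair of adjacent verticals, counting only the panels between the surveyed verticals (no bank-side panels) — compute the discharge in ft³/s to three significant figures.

324 ft³/s

Panel 1-2: Δb = 20.8 ft, d̄ = (0.00+5.25)/2 = 2.625, v̄ = (0.00+1.70)/2 = 0.85 → q = 20.8×2.625×0.85 = 46.41 ft³/s
Panel 2-3: Δb = 9.3 ft, d̄ = (5.25+6.79)/2 = 6.02, v̄ = (1.70+1.88)/2 = 1.79 → q = 9.3×6.02×1.79 = 100.2 ft³/s
Panel 3-4: Δb = 17.1 ft, d̄ = (6.79+4.06)/2 = 5.425, v̄ = (1.88+1.61)/2 = 1.745 → q = 17.1×5.425×1.745 = 161.9 ft³/s
Panel 4-5: Δb = 9.6 ft, d̄ = (4.06+0.00)/2 = 2.03, v̄ = (1.61+0.00)/2 = 0.805 → q = 9.6×2.03×0.805 = 15.69 ft³/s
Q = Σ q = 324.2 ft³/s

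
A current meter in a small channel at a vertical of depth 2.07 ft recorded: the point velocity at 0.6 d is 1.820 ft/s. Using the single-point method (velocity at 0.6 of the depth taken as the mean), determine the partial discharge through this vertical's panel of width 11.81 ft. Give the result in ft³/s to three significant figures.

44.5 ft³/s

v̄ = v₀.₆ = 1.820 ft/s
q = v̄ × d × w = 1.820 × 2.07 × 11.81 = 44.49 ft³/s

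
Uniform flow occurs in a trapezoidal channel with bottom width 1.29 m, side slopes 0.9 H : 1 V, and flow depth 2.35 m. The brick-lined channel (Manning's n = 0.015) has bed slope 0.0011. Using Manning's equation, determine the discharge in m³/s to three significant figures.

18.3 m³/s

A = (b + z·y)·y = (1.29 + 0.9×2.35)×2.35 = 8.002 m²
P = b + 2y√(1+z²) = 1.29 + 2×2.35×√(1+0.9²) = 7.613 m
R = A/P = 8.002/7.613 = 1.051 m
Q = (1/n)·A·R^(2/3)·S^(1/2) = (1/0.015) × 8.002 × 1.051^(2/3) × 0.0011^(1/2) = 18.29 m³/s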